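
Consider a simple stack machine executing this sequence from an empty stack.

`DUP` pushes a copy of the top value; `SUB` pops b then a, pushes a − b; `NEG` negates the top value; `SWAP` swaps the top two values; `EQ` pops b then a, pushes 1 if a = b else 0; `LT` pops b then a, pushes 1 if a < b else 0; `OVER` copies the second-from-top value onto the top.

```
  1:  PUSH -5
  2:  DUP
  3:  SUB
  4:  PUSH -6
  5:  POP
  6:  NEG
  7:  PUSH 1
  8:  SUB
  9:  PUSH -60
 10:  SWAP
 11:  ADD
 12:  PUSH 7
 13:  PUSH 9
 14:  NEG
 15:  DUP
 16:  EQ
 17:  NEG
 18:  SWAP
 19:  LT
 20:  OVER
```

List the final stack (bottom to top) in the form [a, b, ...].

PUSH -5  -> -5
DUP      -> -5 -5
SUB      -> 0
PUSH -6  -> 0 -6
POP      -> 0
NEG      -> 0
PUSH 1   -> 0 1
SUB      -> -1
PUSH -60 -> -1 -60
SWAP     -> -60 -1
ADD      -> -61
PUSH 7   -> -61 7
PUSH 9   -> -61 7 9
NEG      -> -61 7 -9
DUP      -> -61 7 -9 -9
EQ       -> -61 7 1
NEG      -> -61 7 -1
SWAP     -> -61 -1 7
LT       -> -61 1
OVER     -> -61 1 -61

[-61, 1, -61]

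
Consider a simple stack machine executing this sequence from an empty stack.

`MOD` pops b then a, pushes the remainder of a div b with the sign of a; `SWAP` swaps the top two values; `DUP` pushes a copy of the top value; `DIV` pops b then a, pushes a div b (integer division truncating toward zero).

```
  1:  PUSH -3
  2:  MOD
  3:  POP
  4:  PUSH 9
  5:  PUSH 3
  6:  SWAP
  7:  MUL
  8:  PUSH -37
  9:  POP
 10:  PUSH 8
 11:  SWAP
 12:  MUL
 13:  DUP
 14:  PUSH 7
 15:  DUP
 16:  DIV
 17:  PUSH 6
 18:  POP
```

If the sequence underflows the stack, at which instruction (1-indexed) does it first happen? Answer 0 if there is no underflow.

PUSH -3 → [-3]
MOD  — needs 2 operands, stack has 1 → underflow

2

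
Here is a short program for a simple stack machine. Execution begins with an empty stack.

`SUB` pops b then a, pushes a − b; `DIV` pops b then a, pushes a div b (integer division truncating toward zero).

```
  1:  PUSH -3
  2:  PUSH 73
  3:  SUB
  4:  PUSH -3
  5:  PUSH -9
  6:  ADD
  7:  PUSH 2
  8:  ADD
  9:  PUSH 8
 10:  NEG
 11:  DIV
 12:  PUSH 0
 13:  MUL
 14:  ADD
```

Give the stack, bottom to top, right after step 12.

PUSH -3 → -3
PUSH 73 → -3 73
SUB     → -76
PUSH -3 → -76 -3
PUSH -9 → -76 -3 -9
ADD     → -76 -12
PUSH 2  → -76 -12 2
ADD     → -76 -10
PUSH 8  → -76 -10 8
NEG     → -76 -10 -8
DIV     → -76 1
PUSH 0  → -76 1 0

[-76, 1, 0]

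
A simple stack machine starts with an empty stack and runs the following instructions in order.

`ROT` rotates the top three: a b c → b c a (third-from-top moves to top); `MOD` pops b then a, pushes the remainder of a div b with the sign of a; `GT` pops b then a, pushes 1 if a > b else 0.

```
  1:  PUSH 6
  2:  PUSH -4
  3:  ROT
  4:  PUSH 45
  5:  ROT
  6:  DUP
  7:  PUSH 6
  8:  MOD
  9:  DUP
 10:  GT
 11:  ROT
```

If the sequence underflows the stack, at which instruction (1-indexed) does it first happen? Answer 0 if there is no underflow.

PUSH 6  : 6
PUSH -4 : 6 -4
ROT  — needs 3 operands, stack has 2 → underflow

3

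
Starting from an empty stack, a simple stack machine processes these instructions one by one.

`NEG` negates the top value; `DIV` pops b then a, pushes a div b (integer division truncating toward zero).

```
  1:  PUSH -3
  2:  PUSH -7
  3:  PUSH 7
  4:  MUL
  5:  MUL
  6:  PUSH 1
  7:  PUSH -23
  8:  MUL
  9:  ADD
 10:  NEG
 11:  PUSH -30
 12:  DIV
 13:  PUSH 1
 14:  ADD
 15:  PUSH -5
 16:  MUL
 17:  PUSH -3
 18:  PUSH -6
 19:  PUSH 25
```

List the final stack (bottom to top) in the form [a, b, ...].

PUSH -3  → [-3]
PUSH -7  → [-3, -7]
PUSH 7   → [-3, -7, 7]
MUL      → [-3, -49]
MUL      → [147]
PUSH 1   → [147, 1]
PUSH -23 → [147, 1, -23]
MUL      → [147, -23]
ADD      → [124]
NEG      → [-124]
PUSH -30 → [-124, -30]
DIV      → [4]
PUSH 1   → [4, 1]
ADD      → [5]
PUSH -5  → [5, -5]
MUL      → [-25]
PUSH -3  → [-25, -3]
PUSH -6  → [-25, -3, -6]
PUSH 25  → [-25, -3, -6, 25]

[-25, -3, -6, 25]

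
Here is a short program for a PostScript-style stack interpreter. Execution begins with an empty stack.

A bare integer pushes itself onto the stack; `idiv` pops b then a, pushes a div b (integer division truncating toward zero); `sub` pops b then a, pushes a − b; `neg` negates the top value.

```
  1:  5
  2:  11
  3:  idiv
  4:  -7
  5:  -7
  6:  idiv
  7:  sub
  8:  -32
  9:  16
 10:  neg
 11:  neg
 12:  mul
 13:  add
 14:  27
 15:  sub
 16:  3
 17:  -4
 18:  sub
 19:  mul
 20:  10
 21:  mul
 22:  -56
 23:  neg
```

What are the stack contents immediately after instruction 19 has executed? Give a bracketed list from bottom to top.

[-3780]

5     [5]
11    [5, 11]
idiv  [0]
-7    [0, -7]
-7    [0, -7, -7]
idiv  [0, 1]
sub   [-1]
-32   [-1, -32]
16    [-1, -32, 16]
neg   [-1, -32, -16]
neg   [-1, -32, 16]
mul   [-1, -512]
add   [-513]
27    [-513, 27]
sub   [-540]
3     [-540, 3]
-4    [-540, 3, -4]
sub   [-540, 7]
mul   [-3780]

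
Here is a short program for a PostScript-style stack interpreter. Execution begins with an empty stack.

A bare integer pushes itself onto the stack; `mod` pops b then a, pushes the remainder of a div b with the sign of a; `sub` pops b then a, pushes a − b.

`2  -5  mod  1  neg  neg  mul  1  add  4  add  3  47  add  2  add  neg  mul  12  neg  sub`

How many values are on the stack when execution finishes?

2   → [2]
-5  → [2, -5]
mod → [2]
1   → [2, 1]
neg → [2, -1]
neg → [2, 1]
mul → [2]
1   → [2, 1]
add → [3]
4   → [3, 4]
add → [7]
3   → [7, 3]
47  → [7, 3, 47]
add → [7, 50]
2   → [7, 50, 2]
add → [7, 52]
neg → [7, -52]
mul → [-364]
12  → [-364, 12]
neg → [-364, -12]
sub → [-352]

1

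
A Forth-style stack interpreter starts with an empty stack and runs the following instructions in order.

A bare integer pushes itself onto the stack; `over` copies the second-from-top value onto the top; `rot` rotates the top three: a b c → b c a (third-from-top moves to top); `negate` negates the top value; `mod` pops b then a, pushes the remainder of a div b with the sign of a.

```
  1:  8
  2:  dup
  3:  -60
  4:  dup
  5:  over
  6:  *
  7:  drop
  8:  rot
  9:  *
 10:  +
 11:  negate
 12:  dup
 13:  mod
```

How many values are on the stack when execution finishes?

8      → 8
dup    → 8 8
-60    → 8 8 -60
dup    → 8 8 -60 -60
over   → 8 8 -60 -60 -60
*      → 8 8 -60 3600
drop   → 8 8 -60
rot    → 8 -60 8
*      → 8 -480
+      → -472
negate → 472
dup    → 472 472
mod    → 0

1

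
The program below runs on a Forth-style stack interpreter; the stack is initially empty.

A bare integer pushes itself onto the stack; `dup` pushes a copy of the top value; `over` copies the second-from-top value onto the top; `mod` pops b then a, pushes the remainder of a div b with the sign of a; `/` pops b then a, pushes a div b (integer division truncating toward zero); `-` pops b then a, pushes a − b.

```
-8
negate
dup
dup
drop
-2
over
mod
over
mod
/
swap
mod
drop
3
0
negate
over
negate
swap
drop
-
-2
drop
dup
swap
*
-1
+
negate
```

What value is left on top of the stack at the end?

-8     → [-8]
negate → [8]
dup    → [8, 8]
dup    → [8, 8, 8]
drop   → [8, 8]
-2     → [8, 8, -2]
over   → [8, 8, -2, 8]
mod    → [8, 8, -2]
over   → [8, 8, -2, 8]
mod    → [8, 8, -2]
/      → [8, -4]
swap   → [-4, 8]
mod    → [-4]
drop   → []
3      → [3]
0      → [3, 0]
negate → [3, 0]
over   → [3, 0, 3]
negate → [3, 0, -3]
swap   → [3, -3, 0]
drop   → [3, -3]
-      → [6]
-2     → [6, -2]
drop   → [6]
dup    → [6, 6]
swap   → [6, 6]
*      → [36]
-1     → [36, -1]
+      → [35]
negate → [-35]

-35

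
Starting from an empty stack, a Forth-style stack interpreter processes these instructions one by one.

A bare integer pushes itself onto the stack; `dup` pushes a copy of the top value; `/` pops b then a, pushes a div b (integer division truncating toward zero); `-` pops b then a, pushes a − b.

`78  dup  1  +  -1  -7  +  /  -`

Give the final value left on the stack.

87

78  -> 78
dup -> 78 78
1   -> 78 78 1
+   -> 78 79
-1  -> 78 79 -1
-7  -> 78 79 -1 -7
+   -> 78 79 -8
/   -> 78 -9
-   -> 87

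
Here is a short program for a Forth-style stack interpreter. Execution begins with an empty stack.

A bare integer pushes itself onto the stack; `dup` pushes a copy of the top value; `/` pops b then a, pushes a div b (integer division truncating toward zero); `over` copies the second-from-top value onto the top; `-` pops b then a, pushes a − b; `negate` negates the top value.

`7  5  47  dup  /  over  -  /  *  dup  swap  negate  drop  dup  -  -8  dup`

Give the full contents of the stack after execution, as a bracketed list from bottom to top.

[0, -8, -8]

7      -> 7
5      -> 7 5
47     -> 7 5 47
dup    -> 7 5 47 47
/      -> 7 5 1
over   -> 7 5 1 5
-      -> 7 5 -4
/      -> 7 -1
*      -> -7
dup    -> -7 -7
swap   -> -7 -7
negate -> -7 7
drop   -> -7
dup    -> -7 -7
-      -> 0
-8     -> 0 -8
dup    -> 0 -8 -8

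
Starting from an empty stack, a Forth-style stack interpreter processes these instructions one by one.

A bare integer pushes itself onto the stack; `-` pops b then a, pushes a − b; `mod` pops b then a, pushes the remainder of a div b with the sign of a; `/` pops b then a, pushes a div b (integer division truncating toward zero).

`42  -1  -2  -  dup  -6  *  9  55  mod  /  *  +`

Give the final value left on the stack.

42

42  -> 42
-1  -> 42 -1
-2  -> 42 -1 -2
-   -> 42 1
dup -> 42 1 1
-6  -> 42 1 1 -6
*   -> 42 1 -6
9   -> 42 1 -6 9
55  -> 42 1 -6 9 55
mod -> 42 1 -6 9
/   -> 42 1 0
*   -> 42 0
+   -> 42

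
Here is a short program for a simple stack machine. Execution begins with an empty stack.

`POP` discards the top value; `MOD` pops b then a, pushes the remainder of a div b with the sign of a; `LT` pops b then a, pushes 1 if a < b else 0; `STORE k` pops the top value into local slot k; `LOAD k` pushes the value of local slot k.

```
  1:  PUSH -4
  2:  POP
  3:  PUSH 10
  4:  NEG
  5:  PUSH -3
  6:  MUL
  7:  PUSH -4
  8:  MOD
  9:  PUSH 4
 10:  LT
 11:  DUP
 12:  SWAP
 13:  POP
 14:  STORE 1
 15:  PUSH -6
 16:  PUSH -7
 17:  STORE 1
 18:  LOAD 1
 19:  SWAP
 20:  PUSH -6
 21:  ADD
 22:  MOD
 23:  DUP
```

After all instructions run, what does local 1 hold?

-7

PUSH -4 -> [-4]
POP     -> []
PUSH 10 -> [10]
NEG     -> [-10]
PUSH -3 -> [-10, -3]
MUL     -> [30]
PUSH -4 -> [30, -4]
MOD     -> [2]
PUSH 4  -> [2, 4]
LT      -> [1]
DUP     -> [1, 1]
SWAP    -> [1, 1]
POP     -> [1]
STORE 1 -> []
PUSH -6 -> [-6]
PUSH -7 -> [-6, -7]
STORE 1 -> [-6]
LOAD 1  -> [-6, -7]
SWAP    -> [-7, -6]
PUSH -6 -> [-7, -6, -6]
ADD     -> [-7, -12]
MOD     -> [-7]
DUP     -> [-7, -7]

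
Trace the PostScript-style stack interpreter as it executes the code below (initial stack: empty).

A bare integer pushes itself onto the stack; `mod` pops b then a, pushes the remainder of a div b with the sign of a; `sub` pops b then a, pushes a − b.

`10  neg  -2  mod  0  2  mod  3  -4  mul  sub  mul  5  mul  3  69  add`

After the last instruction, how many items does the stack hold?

10  : 10
neg : -10
-2  : -10 -2
mod : 0
0   : 0 0
2   : 0 0 2
mod : 0 0
3   : 0 0 3
-4  : 0 0 3 -4
mul : 0 0 -12
sub : 0 12
mul : 0
5   : 0 5
mul : 0
3   : 0 3
69  : 0 3 69
add : 0 72

2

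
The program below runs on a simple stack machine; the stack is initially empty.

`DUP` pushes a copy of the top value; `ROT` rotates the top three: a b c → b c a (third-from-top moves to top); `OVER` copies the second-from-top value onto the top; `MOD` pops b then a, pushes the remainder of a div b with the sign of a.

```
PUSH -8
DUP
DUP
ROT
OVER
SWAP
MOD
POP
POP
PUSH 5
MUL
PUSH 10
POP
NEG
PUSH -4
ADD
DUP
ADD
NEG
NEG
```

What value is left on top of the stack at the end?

72

PUSH -8  -8
DUP      -8 -8
DUP      -8 -8 -8
ROT      -8 -8 -8
OVER     -8 -8 -8 -8
SWAP     -8 -8 -8 -8
MOD      -8 -8 0
POP      -8 -8
POP      -8
PUSH 5   -8 5
MUL      -40
PUSH 10  -40 10
POP      -40
NEG      40
PUSH -4  40 -4
ADD      36
DUP      36 36
ADD      72
NEG      -72
NEG      72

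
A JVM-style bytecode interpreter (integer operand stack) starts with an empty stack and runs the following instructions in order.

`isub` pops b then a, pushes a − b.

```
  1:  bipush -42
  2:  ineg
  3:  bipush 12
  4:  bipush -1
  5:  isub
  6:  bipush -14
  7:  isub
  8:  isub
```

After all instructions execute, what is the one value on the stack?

bipush -42  [-42]
ineg        [42]
bipush 12   [42, 12]
bipush -1   [42, 12, -1]
isub        [42, 13]
bipush -14  [42, 13, -14]
isub        [42, 27]
isub        [15]

15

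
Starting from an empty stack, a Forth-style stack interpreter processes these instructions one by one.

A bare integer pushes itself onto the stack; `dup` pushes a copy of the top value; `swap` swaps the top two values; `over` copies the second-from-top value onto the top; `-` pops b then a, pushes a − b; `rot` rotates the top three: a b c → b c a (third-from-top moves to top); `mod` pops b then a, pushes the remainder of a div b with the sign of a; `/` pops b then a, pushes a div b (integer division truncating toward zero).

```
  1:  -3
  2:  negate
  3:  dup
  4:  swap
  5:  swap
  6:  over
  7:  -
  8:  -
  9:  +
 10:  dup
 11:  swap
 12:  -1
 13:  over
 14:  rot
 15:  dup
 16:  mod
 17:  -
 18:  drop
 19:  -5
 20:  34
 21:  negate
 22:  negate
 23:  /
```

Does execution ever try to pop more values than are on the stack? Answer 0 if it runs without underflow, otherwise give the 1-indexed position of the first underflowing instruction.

9

-3      [-3]
negate  [3]
dup     [3, 3]
swap    [3, 3]
swap    [3, 3]
over    [3, 3, 3]
-       [3, 0]
-       [3]
+  — needs 2 operands, stack has 1 → underflow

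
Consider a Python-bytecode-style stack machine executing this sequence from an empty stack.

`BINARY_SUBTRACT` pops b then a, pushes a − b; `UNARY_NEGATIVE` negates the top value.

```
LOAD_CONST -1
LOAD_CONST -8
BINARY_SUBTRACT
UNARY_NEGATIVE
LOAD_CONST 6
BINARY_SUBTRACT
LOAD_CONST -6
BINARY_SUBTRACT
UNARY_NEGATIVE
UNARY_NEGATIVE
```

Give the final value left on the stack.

-7

LOAD_CONST -1   -> [-1]
LOAD_CONST -8   -> [-1, -8]
BINARY_SUBTRACT -> [7]
UNARY_NEGATIVE  -> [-7]
LOAD_CONST 6    -> [-7, 6]
BINARY_SUBTRACT -> [-13]
LOAD_CONST -6   -> [-13, -6]
BINARY_SUBTRACT -> [-7]
UNARY_NEGATIVE  -> [7]
UNARY_NEGATIVE  -> [-7]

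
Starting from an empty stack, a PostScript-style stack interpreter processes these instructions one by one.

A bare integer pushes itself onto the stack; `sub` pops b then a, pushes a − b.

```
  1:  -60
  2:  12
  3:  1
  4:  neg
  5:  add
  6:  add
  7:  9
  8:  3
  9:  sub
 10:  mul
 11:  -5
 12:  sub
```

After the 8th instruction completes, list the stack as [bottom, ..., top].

-60 -> [-60]
12  -> [-60, 12]
1   -> [-60, 12, 1]
neg -> [-60, 12, -1]
add -> [-60, 11]
add -> [-49]
9   -> [-49, 9]
3   -> [-49, 9, 3]

[-49, 9, 3]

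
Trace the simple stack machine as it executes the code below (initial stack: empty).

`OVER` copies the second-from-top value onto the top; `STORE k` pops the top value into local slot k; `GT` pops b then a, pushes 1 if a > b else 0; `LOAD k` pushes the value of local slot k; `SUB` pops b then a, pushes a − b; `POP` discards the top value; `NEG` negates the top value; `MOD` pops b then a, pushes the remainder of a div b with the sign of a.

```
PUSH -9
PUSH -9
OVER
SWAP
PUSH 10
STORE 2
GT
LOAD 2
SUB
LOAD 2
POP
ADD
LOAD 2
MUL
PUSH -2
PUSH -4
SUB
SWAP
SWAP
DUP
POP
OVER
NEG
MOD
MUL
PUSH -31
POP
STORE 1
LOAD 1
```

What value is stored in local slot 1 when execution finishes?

PUSH -9  -> [-9]
PUSH -9  -> [-9, -9]
OVER     -> [-9, -9, -9]
SWAP     -> [-9, -9, -9]
PUSH 10  -> [-9, -9, -9, 10]
STORE 2  -> [-9, -9, -9]
GT       -> [-9, 0]
LOAD 2   -> [-9, 0, 10]
SUB      -> [-9, -10]
LOAD 2   -> [-9, -10, 10]
POP      -> [-9, -10]
ADD      -> [-19]
LOAD 2   -> [-19, 10]
MUL      -> [-190]
PUSH -2  -> [-190, -2]
PUSH -4  -> [-190, -2, -4]
SUB      -> [-190, 2]
SWAP     -> [2, -190]
SWAP     -> [-190, 2]
DUP      -> [-190, 2, 2]
POP      -> [-190, 2]
OVER     -> [-190, 2, -190]
NEG      -> [-190, 2, 190]
MOD      -> [-190, 2]
MUL      -> [-380]
PUSH -31 -> [-380, -31]
POP      -> [-380]
STORE 1  -> []
LOAD 1   -> [-380]

-380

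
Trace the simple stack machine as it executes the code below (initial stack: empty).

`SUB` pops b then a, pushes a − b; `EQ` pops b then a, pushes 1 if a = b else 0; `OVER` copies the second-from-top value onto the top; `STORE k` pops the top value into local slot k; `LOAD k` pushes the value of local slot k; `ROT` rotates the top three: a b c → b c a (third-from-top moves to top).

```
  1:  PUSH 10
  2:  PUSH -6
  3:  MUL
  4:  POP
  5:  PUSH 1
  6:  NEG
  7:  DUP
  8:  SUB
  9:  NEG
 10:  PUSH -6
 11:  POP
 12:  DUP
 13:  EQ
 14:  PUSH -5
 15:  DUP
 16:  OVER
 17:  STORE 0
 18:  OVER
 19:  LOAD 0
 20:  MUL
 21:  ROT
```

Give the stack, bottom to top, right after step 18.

[1, -5, -5, -5]

PUSH 10 : 10
PUSH -6 : 10 -6
MUL     : -60
POP     : (empty)
PUSH 1  : 1
NEG     : -1
DUP     : -1 -1
SUB     : 0
NEG     : 0
PUSH -6 : 0 -6
POP     : 0
DUP     : 0 0
EQ      : 1
PUSH -5 : 1 -5
DUP     : 1 -5 -5
OVER    : 1 -5 -5 -5
STORE 0 : 1 -5 -5
OVER    : 1 -5 -5 -5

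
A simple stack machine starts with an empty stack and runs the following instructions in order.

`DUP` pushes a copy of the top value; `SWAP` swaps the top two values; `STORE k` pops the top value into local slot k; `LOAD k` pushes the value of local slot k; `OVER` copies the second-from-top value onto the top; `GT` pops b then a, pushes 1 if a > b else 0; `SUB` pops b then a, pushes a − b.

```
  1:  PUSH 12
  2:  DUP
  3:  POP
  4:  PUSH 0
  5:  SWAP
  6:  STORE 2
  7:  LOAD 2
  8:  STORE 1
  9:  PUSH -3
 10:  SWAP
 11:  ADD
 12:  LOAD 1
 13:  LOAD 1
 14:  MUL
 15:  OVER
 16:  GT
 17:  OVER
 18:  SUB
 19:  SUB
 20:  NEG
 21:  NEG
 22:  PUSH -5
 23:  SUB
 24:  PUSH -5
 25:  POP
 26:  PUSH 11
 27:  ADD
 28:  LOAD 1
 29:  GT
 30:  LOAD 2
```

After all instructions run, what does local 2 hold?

PUSH 12 → 12
DUP     → 12 12
POP     → 12
PUSH 0  → 12 0
SWAP    → 0 12
STORE 2 → 0
LOAD 2  → 0 12
STORE 1 → 0
PUSH -3 → 0 -3
SWAP    → -3 0
ADD     → -3
LOAD 1  → -3 12
LOAD 1  → -3 12 12
MUL     → -3 144
OVER    → -3 144 -3
GT      → -3 1
OVER    → -3 1 -3
SUB     → -3 4
SUB     → -7
NEG     → 7
NEG     → -7
PUSH -5 → -7 -5
SUB     → -2
PUSH -5 → -2 -5
POP     → -2
PUSH 11 → -2 11
ADD     → 9
LOAD 1  → 9 12
GT      → 0
LOAD 2  → 0 12

12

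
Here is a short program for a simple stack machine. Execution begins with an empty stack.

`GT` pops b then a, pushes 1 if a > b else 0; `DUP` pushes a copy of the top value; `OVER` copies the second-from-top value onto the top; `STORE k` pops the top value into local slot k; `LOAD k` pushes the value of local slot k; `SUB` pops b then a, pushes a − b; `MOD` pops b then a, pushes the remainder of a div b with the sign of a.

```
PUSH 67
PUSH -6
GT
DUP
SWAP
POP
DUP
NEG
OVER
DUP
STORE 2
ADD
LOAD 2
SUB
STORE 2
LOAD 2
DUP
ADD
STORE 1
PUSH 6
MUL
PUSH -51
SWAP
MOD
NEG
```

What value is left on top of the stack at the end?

3

PUSH 67  : [67]
PUSH -6  : [67, -6]
GT       : [1]
DUP      : [1, 1]
SWAP     : [1, 1]
POP      : [1]
DUP      : [1, 1]
NEG      : [1, -1]
OVER     : [1, -1, 1]
DUP      : [1, -1, 1, 1]
STORE 2  : [1, -1, 1]
ADD      : [1, 0]
LOAD 2   : [1, 0, 1]
SUB      : [1, -1]
STORE 2  : [1]
LOAD 2   : [1, -1]
DUP      : [1, -1, -1]
ADD      : [1, -2]
STORE 1  : [1]
PUSH 6   : [1, 6]
MUL      : [6]
PUSH -51 : [6, -51]
SWAP     : [-51, 6]
MOD      : [-3]
NEG      : [3]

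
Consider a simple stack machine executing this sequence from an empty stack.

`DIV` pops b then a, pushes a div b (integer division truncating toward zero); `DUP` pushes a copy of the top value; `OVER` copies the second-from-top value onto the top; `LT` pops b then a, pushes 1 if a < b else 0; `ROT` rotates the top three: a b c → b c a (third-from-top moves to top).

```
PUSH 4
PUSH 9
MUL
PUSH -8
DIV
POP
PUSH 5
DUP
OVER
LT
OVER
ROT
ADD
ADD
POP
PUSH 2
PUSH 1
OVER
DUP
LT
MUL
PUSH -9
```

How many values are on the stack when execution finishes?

PUSH 4  → 4
PUSH 9  → 4 9
MUL     → 36
PUSH -8 → 36 -8
DIV     → -4
POP     → (empty)
PUSH 5  → 5
DUP     → 5 5
OVER    → 5 5 5
LT      → 5 0
OVER    → 5 0 5
ROT     → 0 5 5
ADD     → 0 10
ADD     → 10
POP     → (empty)
PUSH 2  → 2
PUSH 1  → 2 1
OVER    → 2 1 2
DUP     → 2 1 2 2
LT      → 2 1 0
MUL     → 2 0
PUSH -9 → 2 0 -9

3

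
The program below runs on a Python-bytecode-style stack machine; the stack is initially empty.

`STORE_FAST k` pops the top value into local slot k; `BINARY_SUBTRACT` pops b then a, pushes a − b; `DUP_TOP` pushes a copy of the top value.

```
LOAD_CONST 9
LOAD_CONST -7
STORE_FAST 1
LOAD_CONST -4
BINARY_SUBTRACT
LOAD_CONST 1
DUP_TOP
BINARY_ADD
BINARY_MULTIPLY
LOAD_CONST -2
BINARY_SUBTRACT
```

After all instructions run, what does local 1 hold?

-7

LOAD_CONST 9    : [9]
LOAD_CONST -7   : [9, -7]
STORE_FAST 1    : [9]
LOAD_CONST -4   : [9, -4]
BINARY_SUBTRACT : [13]
LOAD_CONST 1    : [13, 1]
DUP_TOP         : [13, 1, 1]
BINARY_ADD      : [13, 2]
BINARY_MULTIPLY : [26]
LOAD_CONST -2   : [26, -2]
BINARY_SUBTRACT : [28]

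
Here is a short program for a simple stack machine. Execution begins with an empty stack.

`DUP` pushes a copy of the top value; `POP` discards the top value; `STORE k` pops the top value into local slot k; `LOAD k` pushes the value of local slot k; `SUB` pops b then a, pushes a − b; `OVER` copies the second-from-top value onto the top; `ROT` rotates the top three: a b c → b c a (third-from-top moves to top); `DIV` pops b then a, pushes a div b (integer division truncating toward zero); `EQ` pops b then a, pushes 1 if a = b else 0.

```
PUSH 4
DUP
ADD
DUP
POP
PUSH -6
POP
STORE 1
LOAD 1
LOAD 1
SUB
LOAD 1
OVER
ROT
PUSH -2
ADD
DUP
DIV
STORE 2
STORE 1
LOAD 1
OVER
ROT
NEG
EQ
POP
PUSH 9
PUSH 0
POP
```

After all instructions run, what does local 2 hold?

1

PUSH 4  : [4]
DUP     : [4, 4]
ADD     : [8]
DUP     : [8, 8]
POP     : [8]
PUSH -6 : [8, -6]
POP     : [8]
STORE 1 : []
LOAD 1  : [8]
LOAD 1  : [8, 8]
SUB     : [0]
LOAD 1  : [0, 8]
OVER    : [0, 8, 0]
ROT     : [8, 0, 0]
PUSH -2 : [8, 0, 0, -2]
ADD     : [8, 0, -2]
DUP     : [8, 0, -2, -2]
DIV     : [8, 0, 1]
STORE 2 : [8, 0]
STORE 1 : [8]
LOAD 1  : [8, 0]
OVER    : [8, 0, 8]
ROT     : [0, 8, 8]
NEG     : [0, 8, -8]
EQ      : [0, 0]
POP     : [0]
PUSH 9  : [0, 9]
PUSH 0  : [0, 9, 0]
POP     : [0, 9]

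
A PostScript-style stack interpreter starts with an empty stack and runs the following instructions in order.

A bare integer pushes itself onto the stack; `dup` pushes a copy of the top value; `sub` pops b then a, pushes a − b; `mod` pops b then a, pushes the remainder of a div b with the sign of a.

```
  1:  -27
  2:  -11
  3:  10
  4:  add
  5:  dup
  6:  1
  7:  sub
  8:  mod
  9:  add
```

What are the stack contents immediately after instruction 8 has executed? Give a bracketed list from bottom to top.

-27  -27
-11  -27 -11
10   -27 -11 10
add  -27 -1
dup  -27 -1 -1
1    -27 -1 -1 1
sub  -27 -1 -2
mod  -27 -1

[-27, -1]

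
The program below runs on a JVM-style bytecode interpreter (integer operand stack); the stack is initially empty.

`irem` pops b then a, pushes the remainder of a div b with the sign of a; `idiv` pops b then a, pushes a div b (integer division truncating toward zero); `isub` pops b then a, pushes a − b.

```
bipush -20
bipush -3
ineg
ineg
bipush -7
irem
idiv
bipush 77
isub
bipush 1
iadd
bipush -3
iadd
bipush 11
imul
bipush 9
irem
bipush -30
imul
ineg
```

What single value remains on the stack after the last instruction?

-60

bipush -20 -> -20
bipush -3  -> -20 -3
ineg       -> -20 3
ineg       -> -20 -3
bipush -7  -> -20 -3 -7
irem       -> -20 -3
idiv       -> 6
bipush 77  -> 6 77
isub       -> -71
bipush 1   -> -71 1
iadd       -> -70
bipush -3  -> -70 -3
iadd       -> -73
bipush 11  -> -73 11
imul       -> -803
bipush 9   -> -803 9
irem       -> -2
bipush -30 -> -2 -30
imul       -> 60
ineg       -> -60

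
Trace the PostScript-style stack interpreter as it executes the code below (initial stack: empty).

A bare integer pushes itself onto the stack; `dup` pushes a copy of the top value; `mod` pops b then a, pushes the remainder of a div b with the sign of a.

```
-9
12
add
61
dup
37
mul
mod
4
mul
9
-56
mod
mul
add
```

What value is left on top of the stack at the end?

-9  : -9
12  : -9 12
add : 3
61  : 3 61
dup : 3 61 61
37  : 3 61 61 37
mul : 3 61 2257
mod : 3 61
4   : 3 61 4
mul : 3 244
9   : 3 244 9
-56 : 3 244 9 -56
mod : 3 244 9
mul : 3 2196
add : 2199

2199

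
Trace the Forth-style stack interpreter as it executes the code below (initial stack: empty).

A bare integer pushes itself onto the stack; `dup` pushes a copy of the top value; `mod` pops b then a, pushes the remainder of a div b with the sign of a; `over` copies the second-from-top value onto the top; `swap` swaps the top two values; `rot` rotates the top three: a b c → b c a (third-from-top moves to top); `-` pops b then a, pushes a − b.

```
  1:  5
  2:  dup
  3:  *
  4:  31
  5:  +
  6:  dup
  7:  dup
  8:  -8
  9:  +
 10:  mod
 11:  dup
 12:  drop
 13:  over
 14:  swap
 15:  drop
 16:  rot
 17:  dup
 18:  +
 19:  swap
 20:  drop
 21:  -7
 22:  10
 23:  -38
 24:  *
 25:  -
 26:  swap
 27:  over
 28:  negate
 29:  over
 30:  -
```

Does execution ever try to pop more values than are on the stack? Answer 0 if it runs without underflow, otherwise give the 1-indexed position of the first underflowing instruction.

5     [5]
dup   [5, 5]
*     [25]
31    [25, 31]
+     [56]
dup   [56, 56]
dup   [56, 56, 56]
-8    [56, 56, 56, -8]
+     [56, 56, 48]
mod   [56, 8]
dup   [56, 8, 8]
drop  [56, 8]
over  [56, 8, 56]
swap  [56, 56, 8]
drop  [56, 56]
rot  — needs 3 operands, stack has 2 → underflow

16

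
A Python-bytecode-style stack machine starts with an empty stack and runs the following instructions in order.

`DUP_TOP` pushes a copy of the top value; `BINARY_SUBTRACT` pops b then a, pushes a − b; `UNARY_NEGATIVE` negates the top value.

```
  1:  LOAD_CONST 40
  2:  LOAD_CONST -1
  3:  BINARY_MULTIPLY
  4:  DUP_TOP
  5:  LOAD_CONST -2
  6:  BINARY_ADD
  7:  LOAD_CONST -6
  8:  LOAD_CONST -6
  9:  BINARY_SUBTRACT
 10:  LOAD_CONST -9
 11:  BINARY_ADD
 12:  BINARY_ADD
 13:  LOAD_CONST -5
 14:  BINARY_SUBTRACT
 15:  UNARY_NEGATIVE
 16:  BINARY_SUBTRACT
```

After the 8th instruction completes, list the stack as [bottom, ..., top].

LOAD_CONST 40   -> 40
LOAD_CONST -1   -> 40 -1
BINARY_MULTIPLY -> -40
DUP_TOP         -> -40 -40
LOAD_CONST -2   -> -40 -40 -2
BINARY_ADD      -> -40 -42
LOAD_CONST -6   -> -40 -42 -6
LOAD_CONST -6   -> -40 -42 -6 -6

[-40, -42, -6, -6]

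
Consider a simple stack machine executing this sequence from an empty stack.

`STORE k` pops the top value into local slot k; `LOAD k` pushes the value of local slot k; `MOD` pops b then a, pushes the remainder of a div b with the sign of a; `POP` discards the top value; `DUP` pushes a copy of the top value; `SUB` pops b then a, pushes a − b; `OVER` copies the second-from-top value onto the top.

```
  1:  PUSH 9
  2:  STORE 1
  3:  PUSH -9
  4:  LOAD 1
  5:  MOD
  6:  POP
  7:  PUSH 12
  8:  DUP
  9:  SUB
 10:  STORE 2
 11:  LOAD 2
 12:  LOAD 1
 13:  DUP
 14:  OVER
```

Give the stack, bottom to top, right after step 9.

[0]

PUSH 9   9
STORE 1  (empty)
PUSH -9  -9
LOAD 1   -9 9
MOD      0
POP      (empty)
PUSH 12  12
DUP      12 12
SUB      0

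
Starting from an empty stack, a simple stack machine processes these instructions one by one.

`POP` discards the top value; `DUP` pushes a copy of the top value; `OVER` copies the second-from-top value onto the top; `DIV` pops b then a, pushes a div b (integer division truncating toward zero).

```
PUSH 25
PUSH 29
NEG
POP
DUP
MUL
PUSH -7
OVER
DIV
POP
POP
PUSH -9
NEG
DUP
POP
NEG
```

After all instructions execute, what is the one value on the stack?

PUSH 25 -> 25
PUSH 29 -> 25 29
NEG     -> 25 -29
POP     -> 25
DUP     -> 25 25
MUL     -> 625
PUSH -7 -> 625 -7
OVER    -> 625 -7 625
DIV     -> 625 0
POP     -> 625
POP     -> (empty)
PUSH -9 -> -9
NEG     -> 9
DUP     -> 9 9
POP     -> 9
NEG     -> -9

-9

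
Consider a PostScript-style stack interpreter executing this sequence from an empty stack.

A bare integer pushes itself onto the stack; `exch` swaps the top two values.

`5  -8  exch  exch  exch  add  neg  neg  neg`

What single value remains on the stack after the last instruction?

5    -> [5]
-8   -> [5, -8]
exch -> [-8, 5]
exch -> [5, -8]
exch -> [-8, 5]
add  -> [-3]
neg  -> [3]
neg  -> [-3]
neg  -> [3]

3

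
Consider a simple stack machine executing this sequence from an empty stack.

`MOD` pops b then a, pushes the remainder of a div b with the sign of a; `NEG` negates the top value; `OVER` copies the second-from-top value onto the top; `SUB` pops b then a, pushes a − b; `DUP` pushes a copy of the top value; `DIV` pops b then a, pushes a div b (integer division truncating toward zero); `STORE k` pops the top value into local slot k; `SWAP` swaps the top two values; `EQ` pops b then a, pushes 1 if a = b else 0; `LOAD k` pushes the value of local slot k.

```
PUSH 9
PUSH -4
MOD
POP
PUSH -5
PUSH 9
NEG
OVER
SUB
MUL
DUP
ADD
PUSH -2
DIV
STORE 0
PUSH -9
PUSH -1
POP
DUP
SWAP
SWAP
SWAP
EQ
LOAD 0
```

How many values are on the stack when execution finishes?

2

PUSH 9   [9]
PUSH -4  [9, -4]
MOD      [1]
POP      []
PUSH -5  [-5]
PUSH 9   [-5, 9]
NEG      [-5, -9]
OVER     [-5, -9, -5]
SUB      [-5, -4]
MUL      [20]
DUP      [20, 20]
ADD      [40]
PUSH -2  [40, -2]
DIV      [-20]
STORE 0  []
PUSH -9  [-9]
PUSH -1  [-9, -1]
POP      [-9]
DUP      [-9, -9]
SWAP     [-9, -9]
SWAP     [-9, -9]
SWAP     [-9, -9]
EQ       [1]
LOAD 0   [1, -20]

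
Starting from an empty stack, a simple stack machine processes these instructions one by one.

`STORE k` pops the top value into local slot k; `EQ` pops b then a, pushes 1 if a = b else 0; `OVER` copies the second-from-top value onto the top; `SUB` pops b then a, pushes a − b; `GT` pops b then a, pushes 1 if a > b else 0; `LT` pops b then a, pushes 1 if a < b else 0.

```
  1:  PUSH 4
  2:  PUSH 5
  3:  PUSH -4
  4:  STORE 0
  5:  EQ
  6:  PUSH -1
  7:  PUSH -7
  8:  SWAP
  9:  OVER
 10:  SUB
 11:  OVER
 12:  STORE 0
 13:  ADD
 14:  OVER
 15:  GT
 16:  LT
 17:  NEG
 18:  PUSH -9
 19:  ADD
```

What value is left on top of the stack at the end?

PUSH 4  → 4
PUSH 5  → 4 5
PUSH -4 → 4 5 -4
STORE 0 → 4 5
EQ      → 0
PUSH -1 → 0 -1
PUSH -7 → 0 -1 -7
SWAP    → 0 -7 -1
OVER    → 0 -7 -1 -7
SUB     → 0 -7 6
OVER    → 0 -7 6 -7
STORE 0 → 0 -7 6
ADD     → 0 -1
OVER    → 0 -1 0
GT      → 0 0
LT      → 0
NEG     → 0
PUSH -9 → 0 -9
ADD     → -9

-9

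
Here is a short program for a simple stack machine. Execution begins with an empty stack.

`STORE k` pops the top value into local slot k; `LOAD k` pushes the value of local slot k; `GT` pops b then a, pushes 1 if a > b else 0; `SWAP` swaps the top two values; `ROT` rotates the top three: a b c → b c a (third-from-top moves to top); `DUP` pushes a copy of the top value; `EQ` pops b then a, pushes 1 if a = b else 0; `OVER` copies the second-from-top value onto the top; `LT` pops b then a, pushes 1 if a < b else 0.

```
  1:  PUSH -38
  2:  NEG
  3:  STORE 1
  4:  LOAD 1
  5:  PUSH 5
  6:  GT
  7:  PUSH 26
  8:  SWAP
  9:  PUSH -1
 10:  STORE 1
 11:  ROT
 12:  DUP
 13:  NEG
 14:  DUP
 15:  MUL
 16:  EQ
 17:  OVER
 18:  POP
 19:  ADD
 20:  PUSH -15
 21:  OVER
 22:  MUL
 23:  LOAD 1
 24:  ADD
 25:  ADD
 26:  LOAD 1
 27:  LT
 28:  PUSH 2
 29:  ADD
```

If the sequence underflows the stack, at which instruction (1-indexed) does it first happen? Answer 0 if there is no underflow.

11

PUSH -38 -> [-38]
NEG      -> [38]
STORE 1  -> []
LOAD 1   -> [38]
PUSH 5   -> [38, 5]
GT       -> [1]
PUSH 26  -> [1, 26]
SWAP     -> [26, 1]
PUSH -1  -> [26, 1, -1]
STORE 1  -> [26, 1]
ROT  — needs 3 operands, stack has 2 → underflow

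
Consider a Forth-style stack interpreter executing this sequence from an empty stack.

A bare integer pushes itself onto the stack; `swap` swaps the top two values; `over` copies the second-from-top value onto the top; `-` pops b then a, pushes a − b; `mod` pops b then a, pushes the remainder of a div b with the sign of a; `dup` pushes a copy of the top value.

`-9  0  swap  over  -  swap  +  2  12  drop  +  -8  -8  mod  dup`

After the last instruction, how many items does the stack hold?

-9   -> [-9]
0    -> [-9, 0]
swap -> [0, -9]
over -> [0, -9, 0]
-    -> [0, -9]
swap -> [-9, 0]
+    -> [-9]
2    -> [-9, 2]
12   -> [-9, 2, 12]
drop -> [-9, 2]
+    -> [-7]
-8   -> [-7, -8]
-8   -> [-7, -8, -8]
mod  -> [-7, 0]
dup  -> [-7, 0, 0]

3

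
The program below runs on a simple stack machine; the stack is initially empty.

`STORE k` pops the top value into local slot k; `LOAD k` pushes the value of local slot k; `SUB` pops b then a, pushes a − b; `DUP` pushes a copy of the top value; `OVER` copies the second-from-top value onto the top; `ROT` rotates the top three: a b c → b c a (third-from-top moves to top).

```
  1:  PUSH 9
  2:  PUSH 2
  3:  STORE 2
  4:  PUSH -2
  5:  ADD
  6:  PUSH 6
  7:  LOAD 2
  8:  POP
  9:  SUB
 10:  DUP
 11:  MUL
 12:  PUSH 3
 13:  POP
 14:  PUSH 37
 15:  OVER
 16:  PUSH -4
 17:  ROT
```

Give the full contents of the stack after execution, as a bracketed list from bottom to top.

PUSH 9  : [9]
PUSH 2  : [9, 2]
STORE 2 : [9]
PUSH -2 : [9, -2]
ADD     : [7]
PUSH 6  : [7, 6]
LOAD 2  : [7, 6, 2]
POP     : [7, 6]
SUB     : [1]
DUP     : [1, 1]
MUL     : [1]
PUSH 3  : [1, 3]
POP     : [1]
PUSH 37 : [1, 37]
OVER    : [1, 37, 1]
PUSH -4 : [1, 37, 1, -4]
ROT     : [1, 1, -4, 37]

[1, 1, -4, 37]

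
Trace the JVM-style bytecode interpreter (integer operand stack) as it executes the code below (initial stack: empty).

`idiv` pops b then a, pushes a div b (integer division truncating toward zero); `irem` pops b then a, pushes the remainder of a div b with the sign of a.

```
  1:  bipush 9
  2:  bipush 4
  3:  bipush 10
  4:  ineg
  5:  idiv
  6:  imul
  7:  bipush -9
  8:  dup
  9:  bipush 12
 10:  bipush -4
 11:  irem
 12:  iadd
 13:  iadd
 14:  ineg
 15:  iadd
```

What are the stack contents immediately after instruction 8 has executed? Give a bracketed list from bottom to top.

[0, -9, -9]

bipush 9   9
bipush 4   9 4
bipush 10  9 4 10
ineg       9 4 -10
idiv       9 0
imul       0
bipush -9  0 -9
dup        0 -9 -9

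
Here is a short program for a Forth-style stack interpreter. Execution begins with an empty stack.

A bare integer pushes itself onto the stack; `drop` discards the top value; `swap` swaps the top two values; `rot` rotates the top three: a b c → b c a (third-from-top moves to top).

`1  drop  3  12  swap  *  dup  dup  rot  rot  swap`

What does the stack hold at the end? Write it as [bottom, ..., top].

1    → 1
drop → (empty)
3    → 3
12   → 3 12
swap → 12 3
*    → 36
dup  → 36 36
dup  → 36 36 36
rot  → 36 36 36
rot  → 36 36 36
swap → 36 36 36

[36, 36, 36]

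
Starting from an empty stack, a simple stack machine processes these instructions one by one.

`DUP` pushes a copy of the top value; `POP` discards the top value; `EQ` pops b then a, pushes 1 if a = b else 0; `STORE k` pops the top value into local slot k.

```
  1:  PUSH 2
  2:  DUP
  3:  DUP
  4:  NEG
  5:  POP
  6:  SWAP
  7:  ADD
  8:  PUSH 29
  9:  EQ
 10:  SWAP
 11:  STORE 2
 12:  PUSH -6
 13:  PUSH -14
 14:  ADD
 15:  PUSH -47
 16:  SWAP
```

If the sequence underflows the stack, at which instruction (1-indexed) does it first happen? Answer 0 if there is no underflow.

10

PUSH 2  → 2
DUP     → 2 2
DUP     → 2 2 2
NEG     → 2 2 -2
POP     → 2 2
SWAP    → 2 2
ADD     → 4
PUSH 29 → 4 29
EQ      → 0
SWAP  — needs 2 operands, stack has 1 → underflow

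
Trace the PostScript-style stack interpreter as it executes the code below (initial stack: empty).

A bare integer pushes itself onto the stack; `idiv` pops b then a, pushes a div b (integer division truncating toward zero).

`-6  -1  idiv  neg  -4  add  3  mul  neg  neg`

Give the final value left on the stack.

-30

-6    [-6]
-1    [-6, -1]
idiv  [6]
neg   [-6]
-4    [-6, -4]
add   [-10]
3     [-10, 3]
mul   [-30]
neg   [30]
neg   [-30]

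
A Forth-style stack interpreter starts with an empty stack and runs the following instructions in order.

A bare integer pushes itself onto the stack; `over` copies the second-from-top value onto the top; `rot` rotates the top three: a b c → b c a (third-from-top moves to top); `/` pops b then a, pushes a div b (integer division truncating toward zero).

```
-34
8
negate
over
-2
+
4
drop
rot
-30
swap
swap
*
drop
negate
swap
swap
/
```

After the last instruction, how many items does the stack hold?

1

-34    : [-34]
8      : [-34, 8]
negate : [-34, -8]
over   : [-34, -8, -34]
-2     : [-34, -8, -34, -2]
+      : [-34, -8, -36]
4      : [-34, -8, -36, 4]
drop   : [-34, -8, -36]
rot    : [-8, -36, -34]
-30    : [-8, -36, -34, -30]
swap   : [-8, -36, -30, -34]
swap   : [-8, -36, -34, -30]
*      : [-8, -36, 1020]
drop   : [-8, -36]
negate : [-8, 36]
swap   : [36, -8]
swap   : [-8, 36]
/      : [0]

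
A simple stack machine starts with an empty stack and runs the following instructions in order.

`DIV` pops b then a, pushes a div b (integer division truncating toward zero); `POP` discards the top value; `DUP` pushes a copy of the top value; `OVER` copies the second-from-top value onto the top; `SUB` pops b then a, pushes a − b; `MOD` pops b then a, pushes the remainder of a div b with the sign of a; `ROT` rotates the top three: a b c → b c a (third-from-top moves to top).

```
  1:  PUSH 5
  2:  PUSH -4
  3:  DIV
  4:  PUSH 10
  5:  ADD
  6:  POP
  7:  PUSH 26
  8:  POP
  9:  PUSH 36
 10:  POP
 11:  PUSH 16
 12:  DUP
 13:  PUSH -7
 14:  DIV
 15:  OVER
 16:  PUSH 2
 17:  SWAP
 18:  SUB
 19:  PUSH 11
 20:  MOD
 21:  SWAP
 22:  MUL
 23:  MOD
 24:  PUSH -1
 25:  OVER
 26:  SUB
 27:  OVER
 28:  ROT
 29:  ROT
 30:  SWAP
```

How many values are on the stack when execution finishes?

3

PUSH 5  → 5
PUSH -4 → 5 -4
DIV     → -1
PUSH 10 → -1 10
ADD     → 9
POP     → (empty)
PUSH 26 → 26
POP     → (empty)
PUSH 36 → 36
POP     → (empty)
PUSH 16 → 16
DUP     → 16 16
PUSH -7 → 16 16 -7
DIV     → 16 -2
OVER    → 16 -2 16
PUSH 2  → 16 -2 16 2
SWAP    → 16 -2 2 16
SUB     → 16 -2 -14
PUSH 11 → 16 -2 -14 11
MOD     → 16 -2 -3
SWAP    → 16 -3 -2
MUL     → 16 6
MOD     → 4
PUSH -1 → 4 -1
OVER    → 4 -1 4
SUB     → 4 -5
OVER    → 4 -5 4
ROT     → -5 4 4
ROT     → 4 4 -5
SWAP    → 4 -5 4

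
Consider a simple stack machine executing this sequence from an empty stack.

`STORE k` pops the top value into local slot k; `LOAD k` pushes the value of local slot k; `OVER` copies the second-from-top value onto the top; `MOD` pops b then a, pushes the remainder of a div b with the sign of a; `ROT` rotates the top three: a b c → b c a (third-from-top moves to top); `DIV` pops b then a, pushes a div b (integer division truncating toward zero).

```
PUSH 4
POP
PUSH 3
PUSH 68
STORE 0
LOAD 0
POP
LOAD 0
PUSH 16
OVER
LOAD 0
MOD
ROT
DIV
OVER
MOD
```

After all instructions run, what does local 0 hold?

PUSH 4  : 4
POP     : (empty)
PUSH 3  : 3
PUSH 68 : 3 68
STORE 0 : 3
LOAD 0  : 3 68
POP     : 3
LOAD 0  : 3 68
PUSH 16 : 3 68 16
OVER    : 3 68 16 68
LOAD 0  : 3 68 16 68 68
MOD     : 3 68 16 0
ROT     : 3 16 0 68
DIV     : 3 16 0
OVER    : 3 16 0 16
MOD     : 3 16 0

68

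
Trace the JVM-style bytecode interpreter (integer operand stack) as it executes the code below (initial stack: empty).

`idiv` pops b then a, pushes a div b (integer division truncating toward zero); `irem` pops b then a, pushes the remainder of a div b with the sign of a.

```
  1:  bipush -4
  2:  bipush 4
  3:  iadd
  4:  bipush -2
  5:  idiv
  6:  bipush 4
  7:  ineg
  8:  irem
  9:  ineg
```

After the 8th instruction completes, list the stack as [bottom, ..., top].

bipush -4 → [-4]
bipush 4  → [-4, 4]
iadd      → [0]
bipush -2 → [0, -2]
idiv      → [0]
bipush 4  → [0, 4]
ineg      → [0, -4]
irem      → [0]

[0]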